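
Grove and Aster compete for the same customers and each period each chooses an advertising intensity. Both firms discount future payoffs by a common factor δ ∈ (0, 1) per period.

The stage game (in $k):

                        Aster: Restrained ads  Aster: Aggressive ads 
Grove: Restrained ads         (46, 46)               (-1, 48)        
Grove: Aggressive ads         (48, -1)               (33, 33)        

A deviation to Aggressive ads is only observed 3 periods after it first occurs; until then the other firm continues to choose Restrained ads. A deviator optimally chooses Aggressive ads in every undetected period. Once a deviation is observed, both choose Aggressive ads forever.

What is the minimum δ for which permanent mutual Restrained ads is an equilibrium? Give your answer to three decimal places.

0.511

The best deviation is to choose Aggressive ads for all 3 undetected periods, earning 48 each, then 33 forever once detected.
Deviation value: 48(1−δ^3)/(1−δ) + 33δ^3/(1−δ); cooperation value: 46/(1−δ).
IC: 46 ≥ 48(1−δ^3) + 33δ^3 = 48 − 15δ^3.
So δ^3 ≥ 2/15, giving δ ≥ (2/15)^(1/3) ≈ 0.511.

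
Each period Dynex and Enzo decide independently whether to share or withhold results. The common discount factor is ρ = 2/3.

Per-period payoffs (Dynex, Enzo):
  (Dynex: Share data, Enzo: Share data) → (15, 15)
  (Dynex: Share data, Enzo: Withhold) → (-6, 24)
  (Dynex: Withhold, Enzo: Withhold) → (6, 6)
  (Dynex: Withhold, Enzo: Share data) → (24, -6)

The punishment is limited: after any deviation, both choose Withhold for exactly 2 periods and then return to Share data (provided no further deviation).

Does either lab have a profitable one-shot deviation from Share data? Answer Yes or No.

Comparing payoff streams over the 3 periods until play realigns: cooperate → 15(1+ρ+…+ρ^2); deviate → 24 + 6(ρ+…+ρ^2).
Cooperation is sustained iff (15−6)(ρ+…+ρ^2) ≥ 24−15.
ρ+…+ρ^2 = 2/3·(1−(2/3)^2)/(1−2/3) = 1.1111, and (24−15)/(15−6) = 1.0000.
1.1111 ≥ 1.0000, so cooperation is sustainable.

No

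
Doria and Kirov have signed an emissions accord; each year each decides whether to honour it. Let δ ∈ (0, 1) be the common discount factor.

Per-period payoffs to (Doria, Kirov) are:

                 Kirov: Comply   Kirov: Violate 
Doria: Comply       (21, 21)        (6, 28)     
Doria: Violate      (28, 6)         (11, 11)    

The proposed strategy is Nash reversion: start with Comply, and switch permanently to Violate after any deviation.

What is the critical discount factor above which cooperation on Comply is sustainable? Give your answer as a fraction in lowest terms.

One-period gain from deviating is 28 − 21 = 7. The loss is 21 − 11 = 10 in every subsequent period, with present value 10·δ/(1−δ).
Deviation is unprofitable when 10·δ/(1−δ) ≥ 7, i.e. δ/(1−δ) ≥ 7/10.
Equivalently δ ≥ 7/(7+10) = 7/17.

7/17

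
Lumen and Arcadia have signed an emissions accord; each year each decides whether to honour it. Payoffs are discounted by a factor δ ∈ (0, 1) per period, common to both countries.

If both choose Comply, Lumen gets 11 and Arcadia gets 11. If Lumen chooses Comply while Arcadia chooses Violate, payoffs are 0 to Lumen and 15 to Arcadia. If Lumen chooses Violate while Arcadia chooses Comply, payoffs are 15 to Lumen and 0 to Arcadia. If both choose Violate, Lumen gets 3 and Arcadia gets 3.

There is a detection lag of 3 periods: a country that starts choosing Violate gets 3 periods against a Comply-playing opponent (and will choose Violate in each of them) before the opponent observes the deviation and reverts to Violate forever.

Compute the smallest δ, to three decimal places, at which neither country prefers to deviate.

A deviator earns 15 for 3 periods, then 3 forever; cooperating earns 11 forever. Multiplying the IC by (1−δ):
11 ≥ 15(1−δ^3) + 3δ^3, so 12·δ^3 ≥ 4 and δ^3 ≥ 1/3.
δ ≥ (1/3)^(1/3) ≈ 0.693.

0.693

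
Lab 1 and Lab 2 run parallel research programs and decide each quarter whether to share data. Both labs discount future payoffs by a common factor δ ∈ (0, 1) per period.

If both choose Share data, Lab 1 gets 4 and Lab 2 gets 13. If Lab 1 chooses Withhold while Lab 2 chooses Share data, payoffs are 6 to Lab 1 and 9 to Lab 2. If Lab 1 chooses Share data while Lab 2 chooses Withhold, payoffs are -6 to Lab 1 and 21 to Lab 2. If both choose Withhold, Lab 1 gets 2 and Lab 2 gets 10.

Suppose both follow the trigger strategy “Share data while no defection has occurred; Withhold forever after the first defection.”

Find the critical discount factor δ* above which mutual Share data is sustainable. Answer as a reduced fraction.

8/11

For Lab 1: deviation gain 6−4 = 2, per-period punishment loss 4−2 = 2. IC gives δ ≥ 2/4 = 1/2.
For Lab 2: gain 8, loss 3 per period, so δ ≥ 8/11.
The tighter constraint is Lab 2's, so cooperation needs δ ≥ 8/11.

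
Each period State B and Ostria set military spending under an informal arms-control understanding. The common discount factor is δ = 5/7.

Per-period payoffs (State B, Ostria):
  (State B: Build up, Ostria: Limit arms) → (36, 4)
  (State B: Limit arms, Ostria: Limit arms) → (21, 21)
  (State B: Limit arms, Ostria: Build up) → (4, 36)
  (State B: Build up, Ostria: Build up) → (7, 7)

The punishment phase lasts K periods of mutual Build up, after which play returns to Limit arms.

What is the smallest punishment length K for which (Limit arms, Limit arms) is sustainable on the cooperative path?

Need Σ_{k=1}^{K} δ^k ≥ (36−21)/(21−7) = 1.0714 at δ = 5/7.
At K = 1 the sum is 0.7143 < 1.0714; at K = 2 it is 1.2245 ≥ 1.0714.
So the minimum punishment length is K = 2.

2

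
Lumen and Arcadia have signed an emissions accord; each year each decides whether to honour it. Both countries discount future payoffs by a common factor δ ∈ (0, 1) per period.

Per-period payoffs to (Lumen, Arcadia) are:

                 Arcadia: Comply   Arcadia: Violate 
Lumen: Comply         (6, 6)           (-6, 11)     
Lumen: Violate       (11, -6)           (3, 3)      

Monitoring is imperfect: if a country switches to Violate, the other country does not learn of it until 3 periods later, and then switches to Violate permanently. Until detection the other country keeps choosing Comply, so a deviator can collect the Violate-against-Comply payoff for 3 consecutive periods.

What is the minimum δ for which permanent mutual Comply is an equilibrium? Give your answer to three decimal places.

Deviating for the 3 undetected periods gains 11−6 = 5 per period over cooperation, then loses 6−3 = 3 per period forever once punishment starts.
Gain: 5(1 + δ + … + δ^2); loss: 3·δ^3/(1−δ).
No profitable deviation ⇔ 5(1−δ^3) ≤ 3·δ^3, i.e. δ^3 ≥ 5/(5+3) = 5/8.
Hence δ ≥ (5/8)^(1/3) ≈ 0.855.

0.855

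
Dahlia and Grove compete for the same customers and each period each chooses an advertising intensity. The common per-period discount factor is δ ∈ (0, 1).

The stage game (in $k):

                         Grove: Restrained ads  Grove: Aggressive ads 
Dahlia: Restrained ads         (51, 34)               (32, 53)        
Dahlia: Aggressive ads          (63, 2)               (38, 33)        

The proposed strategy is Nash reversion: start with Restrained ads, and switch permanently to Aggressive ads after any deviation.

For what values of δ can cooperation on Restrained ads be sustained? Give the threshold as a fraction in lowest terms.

Dahlia's threshold: (63−51)/(63−38) = 12/25.
Grove's threshold: (53−34)/(53−33) = 19/20.
12/25 < 19/20, so Grove binds and δ* = 19/20.

19/20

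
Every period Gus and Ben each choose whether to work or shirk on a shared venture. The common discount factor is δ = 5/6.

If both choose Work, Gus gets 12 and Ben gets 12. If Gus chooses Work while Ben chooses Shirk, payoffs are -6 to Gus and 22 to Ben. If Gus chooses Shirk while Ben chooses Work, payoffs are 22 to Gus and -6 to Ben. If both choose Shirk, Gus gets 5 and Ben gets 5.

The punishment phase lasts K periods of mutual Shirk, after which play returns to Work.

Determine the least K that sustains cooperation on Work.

IC: δ(1−δ^K)/(1−δ) ≥ (22−12)/(12−5) = 10/7.
With δ = 5/6: need 1 − δ^K ≥ 10/7·(1−5/6)/(5/6), i.e. δ^K ≤ 0.7143.
Since (5/6)^1 = 0.8333 and (5/6)^2 = 0.6944, the smallest such K is 2.

2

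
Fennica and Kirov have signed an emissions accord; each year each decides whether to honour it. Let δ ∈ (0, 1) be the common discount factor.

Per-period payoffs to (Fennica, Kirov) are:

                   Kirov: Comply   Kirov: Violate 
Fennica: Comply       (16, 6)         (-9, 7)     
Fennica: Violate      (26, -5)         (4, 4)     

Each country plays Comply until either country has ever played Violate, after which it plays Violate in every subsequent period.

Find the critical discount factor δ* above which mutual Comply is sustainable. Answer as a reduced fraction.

5/11

For Fennica: deviation gain 26−16 = 10, per-period punishment loss 16−4 = 12. IC gives δ ≥ 10/22 = 5/11.
For Kirov: gain 1, loss 2 per period, so δ ≥ 1/3.
The tighter constraint is Fennica's, so cooperation needs δ ≥ 5/11.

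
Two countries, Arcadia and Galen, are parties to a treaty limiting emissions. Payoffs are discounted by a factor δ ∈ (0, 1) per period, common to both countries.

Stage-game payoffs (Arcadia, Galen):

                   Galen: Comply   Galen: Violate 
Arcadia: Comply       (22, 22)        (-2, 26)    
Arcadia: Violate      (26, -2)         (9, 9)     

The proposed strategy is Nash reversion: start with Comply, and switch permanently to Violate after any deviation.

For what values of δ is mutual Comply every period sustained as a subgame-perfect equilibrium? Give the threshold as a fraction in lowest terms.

Cooperation forever yields 22 each period: 22/(1−δ).
Deviating yields 26 once, then 9 forever: 26 + 9δ/(1−δ).
No profitable deviation requires 22/(1−δ) ≥ 26 + 9δ/(1−δ).
Multiplying by (1−δ): 22 ≥ 26(1−δ) + 9δ = 26 − 17δ.
So 17δ ≥ 4, i.e. δ ≥ 4/17.

4/17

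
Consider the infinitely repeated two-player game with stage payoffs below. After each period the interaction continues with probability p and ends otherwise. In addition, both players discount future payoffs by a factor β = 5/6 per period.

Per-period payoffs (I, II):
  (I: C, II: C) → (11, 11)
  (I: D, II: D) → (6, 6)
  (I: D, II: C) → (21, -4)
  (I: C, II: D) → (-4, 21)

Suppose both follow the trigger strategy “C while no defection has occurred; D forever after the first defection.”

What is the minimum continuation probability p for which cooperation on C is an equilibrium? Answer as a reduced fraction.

Expected continuation weight on next period's payoff is β·p = 5/6·p, which plays the role of the discount factor.
Cooperation requires 5/6·p ≥ (21−11)/(21−6) = 2/3, hence p ≥ 4/5.

4/5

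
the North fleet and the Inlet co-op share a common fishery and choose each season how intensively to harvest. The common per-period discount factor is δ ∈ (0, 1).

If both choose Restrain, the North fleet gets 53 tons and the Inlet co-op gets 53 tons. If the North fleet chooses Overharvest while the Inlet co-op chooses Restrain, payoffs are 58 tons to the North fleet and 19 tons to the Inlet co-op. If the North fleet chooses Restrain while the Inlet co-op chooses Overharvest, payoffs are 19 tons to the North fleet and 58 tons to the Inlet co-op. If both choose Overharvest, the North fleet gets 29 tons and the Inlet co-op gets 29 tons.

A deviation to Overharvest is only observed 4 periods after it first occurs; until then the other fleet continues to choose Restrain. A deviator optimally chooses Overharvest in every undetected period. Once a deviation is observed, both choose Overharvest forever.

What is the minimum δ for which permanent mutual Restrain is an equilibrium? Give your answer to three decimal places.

Deviating for the 4 undetected periods gains 58−53 = 5 per period over cooperation, then loses 53−29 = 24 per period forever once punishment starts.
Gain: 5(1 + δ + … + δ^3); loss: 24·δ^4/(1−δ).
No profitable deviation ⇔ 5(1−δ^4) ≤ 24·δ^4, i.e. δ^4 ≥ 5/(5+24) = 5/29.
Hence δ ≥ (5/29)^(1/4) ≈ 0.644.

0.644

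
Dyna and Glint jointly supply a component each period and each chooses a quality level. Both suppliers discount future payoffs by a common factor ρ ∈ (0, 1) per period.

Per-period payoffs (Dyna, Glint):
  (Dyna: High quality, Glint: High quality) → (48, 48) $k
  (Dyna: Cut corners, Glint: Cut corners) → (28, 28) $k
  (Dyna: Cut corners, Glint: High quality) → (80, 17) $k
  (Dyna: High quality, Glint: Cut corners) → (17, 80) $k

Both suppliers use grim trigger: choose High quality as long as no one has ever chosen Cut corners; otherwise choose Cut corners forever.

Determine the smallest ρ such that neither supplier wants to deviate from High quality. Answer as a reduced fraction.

8/13

Under grim trigger the critical discount factor is (T−C)/(T−P) with T = 80, C = 48, P = 28.
ρ* = (80−48)/(80−28) = 32/52 = 8/13.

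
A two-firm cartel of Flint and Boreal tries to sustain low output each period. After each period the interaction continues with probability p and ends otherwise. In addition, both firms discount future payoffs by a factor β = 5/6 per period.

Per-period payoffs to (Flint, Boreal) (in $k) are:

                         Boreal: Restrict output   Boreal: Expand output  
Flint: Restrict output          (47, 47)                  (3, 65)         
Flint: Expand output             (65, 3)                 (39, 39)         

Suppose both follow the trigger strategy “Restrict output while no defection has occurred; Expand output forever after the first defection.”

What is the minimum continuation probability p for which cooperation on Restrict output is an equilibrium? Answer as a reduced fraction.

54/65

With continuation probability p and discount β, the effective per-period discount factor is βp.
Grim-trigger IC: βp ≥ (65−47)/(65−39) = 9/13.
So p ≥ (9/13)/(5/6) = 54/65.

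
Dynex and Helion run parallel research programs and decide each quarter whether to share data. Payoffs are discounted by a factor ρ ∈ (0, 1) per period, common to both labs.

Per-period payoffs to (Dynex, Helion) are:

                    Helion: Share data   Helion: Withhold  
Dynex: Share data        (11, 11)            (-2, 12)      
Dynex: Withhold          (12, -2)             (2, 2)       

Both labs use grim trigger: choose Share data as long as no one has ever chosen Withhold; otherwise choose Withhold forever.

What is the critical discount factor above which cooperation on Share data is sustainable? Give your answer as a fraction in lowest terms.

1/10

Under grim trigger the critical discount factor is (T−C)/(T−P) with T = 12, C = 11, P = 2.
ρ* = (12−11)/(12−2) = 1/10.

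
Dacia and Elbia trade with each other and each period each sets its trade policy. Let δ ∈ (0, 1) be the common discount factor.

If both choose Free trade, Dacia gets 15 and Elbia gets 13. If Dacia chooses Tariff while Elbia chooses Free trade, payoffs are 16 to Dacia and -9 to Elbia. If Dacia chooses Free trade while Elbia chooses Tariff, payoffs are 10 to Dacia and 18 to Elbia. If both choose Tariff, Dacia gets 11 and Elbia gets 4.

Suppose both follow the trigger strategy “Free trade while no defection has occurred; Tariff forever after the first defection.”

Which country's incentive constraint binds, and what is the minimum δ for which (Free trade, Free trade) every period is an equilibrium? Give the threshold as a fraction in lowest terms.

For Dacia: deviation gain 16−15 = 1, per-period punishment loss 15−11 = 4. IC gives δ ≥ 1/5.
For Elbia: gain 5, loss 9 per period, so δ ≥ 5/14.
The tighter constraint is Elbia's, so cooperation needs δ ≥ 5/14.

Elbia; δ ≥ 5/14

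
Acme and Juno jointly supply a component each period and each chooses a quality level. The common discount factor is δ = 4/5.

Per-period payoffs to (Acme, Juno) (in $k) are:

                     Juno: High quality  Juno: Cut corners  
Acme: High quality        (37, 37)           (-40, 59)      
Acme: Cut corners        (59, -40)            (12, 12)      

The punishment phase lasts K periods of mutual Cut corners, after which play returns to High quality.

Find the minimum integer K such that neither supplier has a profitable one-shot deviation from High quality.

2

No profitable deviation requires (37−12)(δ+…+δ^K) ≥ 59−37, i.e. δ+…+δ^K ≥ 22/25 ≈ 0.8800.
With δ = 4/5, the partial sums are K=1: 0.8000, K=2: 1.4400.
K = 2 is the first length at which the sum reaches 0.8800.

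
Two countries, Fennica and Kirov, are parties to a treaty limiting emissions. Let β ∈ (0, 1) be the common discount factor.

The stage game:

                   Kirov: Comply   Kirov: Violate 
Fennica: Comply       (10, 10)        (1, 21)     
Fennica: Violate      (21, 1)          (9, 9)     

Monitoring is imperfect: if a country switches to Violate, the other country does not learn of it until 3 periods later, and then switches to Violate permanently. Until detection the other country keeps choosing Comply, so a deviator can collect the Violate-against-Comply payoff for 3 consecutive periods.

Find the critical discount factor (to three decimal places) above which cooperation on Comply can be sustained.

A deviator earns 21 for 3 periods, then 9 forever; cooperating earns 10 forever. Multiplying the IC by (1−β):
10 ≥ 21(1−β^3) + 9β^3, so 12·β^3 ≥ 11 and β^3 ≥ 11/12.
β ≥ (11/12)^(1/3) ≈ 0.971.

0.971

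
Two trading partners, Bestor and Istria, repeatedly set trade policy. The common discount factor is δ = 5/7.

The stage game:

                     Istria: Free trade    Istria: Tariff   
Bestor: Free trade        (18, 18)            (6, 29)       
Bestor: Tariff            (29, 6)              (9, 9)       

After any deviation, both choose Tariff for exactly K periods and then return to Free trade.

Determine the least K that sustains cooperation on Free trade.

2

No profitable deviation requires (18−9)(δ+…+δ^K) ≥ 29−18, i.e. δ+…+δ^K ≥ 11/9 ≈ 1.2222.
With δ = 5/7, the partial sums are K=1: 0.7143, K=2: 1.2245.
K = 2 is the first length at which the sum reaches 1.2222.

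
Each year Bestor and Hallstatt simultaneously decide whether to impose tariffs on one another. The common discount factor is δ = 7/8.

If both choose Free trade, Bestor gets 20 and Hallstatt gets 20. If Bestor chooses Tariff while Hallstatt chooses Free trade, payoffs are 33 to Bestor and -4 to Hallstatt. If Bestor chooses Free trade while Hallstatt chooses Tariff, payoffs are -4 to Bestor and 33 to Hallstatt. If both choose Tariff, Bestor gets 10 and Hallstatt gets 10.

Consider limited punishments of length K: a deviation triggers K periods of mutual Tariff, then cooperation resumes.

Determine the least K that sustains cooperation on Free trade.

2

IC: δ(1−δ^K)/(1−δ) ≥ (33−20)/(20−10) = 13/10.
With δ = 7/8: need 1 − δ^K ≥ 13/10·(1−7/8)/(7/8), i.e. δ^K ≤ 0.8143.
Since (7/8)^1 = 0.8750 and (7/8)^2 = 0.7656, the smallest such K is 2.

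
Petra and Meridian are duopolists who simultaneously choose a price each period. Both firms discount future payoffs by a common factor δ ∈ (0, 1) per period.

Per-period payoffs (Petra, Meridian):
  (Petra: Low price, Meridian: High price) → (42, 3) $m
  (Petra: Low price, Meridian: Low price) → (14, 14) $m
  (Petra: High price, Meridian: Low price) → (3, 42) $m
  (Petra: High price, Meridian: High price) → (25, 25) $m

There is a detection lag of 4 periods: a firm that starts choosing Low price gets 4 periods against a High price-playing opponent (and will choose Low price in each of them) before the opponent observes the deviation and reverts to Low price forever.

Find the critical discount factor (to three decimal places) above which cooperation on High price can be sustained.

The best deviation is to choose Low price for all 4 undetected periods, earning 42 each, then 14 forever once detected.
Deviation value: 42(1−δ^4)/(1−δ) + 14δ^4/(1−δ); cooperation value: 25/(1−δ).
IC: 25 ≥ 42(1−δ^4) + 14δ^4 = 42 − 28δ^4.
So δ^4 ≥ 17/28, giving δ ≥ (17/28)^(1/4) ≈ 0.883.

0.883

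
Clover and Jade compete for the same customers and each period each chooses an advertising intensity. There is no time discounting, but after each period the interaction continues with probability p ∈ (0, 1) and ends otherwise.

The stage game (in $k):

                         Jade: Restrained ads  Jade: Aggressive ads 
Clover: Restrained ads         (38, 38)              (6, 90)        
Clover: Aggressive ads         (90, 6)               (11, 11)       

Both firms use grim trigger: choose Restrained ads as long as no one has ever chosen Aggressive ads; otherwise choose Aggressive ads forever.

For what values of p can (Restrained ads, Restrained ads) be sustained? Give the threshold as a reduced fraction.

Expected cooperation value is 38 + p·38 + p²·38 + … = 38/(1−p); deviation gives 90 + p·11/(1−p).
38 ≥ 90(1−p) + 11p ⇒ 79p ≥ 52 ⇒ p ≥ 52/79.

52/79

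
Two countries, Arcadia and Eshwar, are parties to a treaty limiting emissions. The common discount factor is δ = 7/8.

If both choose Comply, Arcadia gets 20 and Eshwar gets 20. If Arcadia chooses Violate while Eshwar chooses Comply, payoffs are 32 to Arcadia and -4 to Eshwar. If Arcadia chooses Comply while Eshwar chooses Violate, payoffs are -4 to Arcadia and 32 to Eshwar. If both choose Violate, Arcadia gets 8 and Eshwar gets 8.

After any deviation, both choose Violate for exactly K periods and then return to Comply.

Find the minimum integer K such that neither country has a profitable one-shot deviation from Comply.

IC: δ(1−δ^K)/(1−δ) ≥ (32−20)/(20−8) = 1.
With δ = 7/8: need 1 − δ^K ≥ 1·(1−7/8)/(7/8), i.e. δ^K ≤ 0.8571.
Since (7/8)^1 = 0.8750 and (7/8)^2 = 0.7656, the smallest such K is 2.

2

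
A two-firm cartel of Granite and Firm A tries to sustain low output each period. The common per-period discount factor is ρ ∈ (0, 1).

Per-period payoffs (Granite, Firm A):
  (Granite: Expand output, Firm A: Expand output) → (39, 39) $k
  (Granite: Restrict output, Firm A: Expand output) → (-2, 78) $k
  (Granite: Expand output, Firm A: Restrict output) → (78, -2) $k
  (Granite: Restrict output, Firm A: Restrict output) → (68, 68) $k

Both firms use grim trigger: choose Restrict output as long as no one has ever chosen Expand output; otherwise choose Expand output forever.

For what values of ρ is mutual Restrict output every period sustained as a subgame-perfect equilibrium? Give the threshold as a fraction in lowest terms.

10/39

Cooperation forever yields 68 each period: 68/(1−ρ).
Deviating yields 78 once, then 39 forever: 78 + 39ρ/(1−ρ).
No profitable deviation requires 68/(1−ρ) ≥ 78 + 39ρ/(1−ρ).
Multiplying by (1−ρ): 68 ≥ 78(1−ρ) + 39ρ = 78 − 39ρ.
So 39ρ ≥ 10, i.e. ρ ≥ 10/39.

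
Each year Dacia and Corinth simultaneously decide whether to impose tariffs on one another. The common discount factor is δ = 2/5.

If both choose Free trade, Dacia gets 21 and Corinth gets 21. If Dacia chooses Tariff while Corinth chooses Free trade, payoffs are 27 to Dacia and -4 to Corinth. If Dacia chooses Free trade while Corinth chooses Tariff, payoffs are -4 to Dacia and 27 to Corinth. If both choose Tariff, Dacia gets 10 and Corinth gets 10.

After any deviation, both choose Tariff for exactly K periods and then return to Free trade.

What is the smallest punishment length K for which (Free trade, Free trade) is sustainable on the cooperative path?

Need Σ_{k=1}^{K} δ^k ≥ (27−21)/(21−10) = 0.5455 at δ = 2/5.
At K = 1 the sum is 0.4000 < 0.5455; at K = 2 it is 0.5600 ≥ 0.5455.
So the minimum punishment length is K = 2.

2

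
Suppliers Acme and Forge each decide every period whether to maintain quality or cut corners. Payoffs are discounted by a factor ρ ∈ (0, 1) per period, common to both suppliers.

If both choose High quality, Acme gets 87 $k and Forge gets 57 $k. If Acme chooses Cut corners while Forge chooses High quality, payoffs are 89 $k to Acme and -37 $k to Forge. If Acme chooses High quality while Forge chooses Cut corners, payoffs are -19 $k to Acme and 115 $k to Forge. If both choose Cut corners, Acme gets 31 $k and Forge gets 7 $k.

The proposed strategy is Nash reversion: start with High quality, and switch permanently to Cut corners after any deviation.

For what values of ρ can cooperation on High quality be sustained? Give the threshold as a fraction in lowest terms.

29/54

Acme: cooperation gives 87 each period; deviation gives 89 once then 31 forever.
  87/(1−ρ) ≥ 89 + 31ρ/(1−ρ) ⇒ ρ ≥ 2/58 = 1/29.
Forge: cooperation gives 57 each period; deviation gives 115 once then 7 forever.
  ρ ≥ 58/108 = 29/54.
Both must hold, so the binding constraint is Forge's: ρ ≥ 29/54.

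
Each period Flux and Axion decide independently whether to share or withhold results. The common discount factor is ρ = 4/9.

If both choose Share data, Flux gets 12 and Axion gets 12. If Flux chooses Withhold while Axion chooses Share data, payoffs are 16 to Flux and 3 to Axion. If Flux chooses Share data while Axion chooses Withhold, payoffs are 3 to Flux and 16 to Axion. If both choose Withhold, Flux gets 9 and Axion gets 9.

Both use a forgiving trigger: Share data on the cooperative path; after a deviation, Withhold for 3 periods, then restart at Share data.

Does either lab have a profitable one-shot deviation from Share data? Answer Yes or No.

Yes

IC: ρ+…+ρ^3 ≥ (16−12)/(12−9) = 4/3.
At ρ = 4/9: partial sum = 0.7298 < 1.3333. Cooperation not sustainable.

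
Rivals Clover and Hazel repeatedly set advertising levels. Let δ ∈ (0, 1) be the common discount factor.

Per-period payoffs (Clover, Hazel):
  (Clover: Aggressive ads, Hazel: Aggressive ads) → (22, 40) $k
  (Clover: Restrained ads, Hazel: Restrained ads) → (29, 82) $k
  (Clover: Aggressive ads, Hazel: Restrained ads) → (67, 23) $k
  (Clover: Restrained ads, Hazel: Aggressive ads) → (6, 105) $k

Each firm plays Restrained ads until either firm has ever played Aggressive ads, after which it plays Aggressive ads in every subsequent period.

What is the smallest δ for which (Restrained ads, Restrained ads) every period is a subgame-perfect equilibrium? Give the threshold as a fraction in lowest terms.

38/45

For Clover: deviation gain 67−29 = 38, per-period punishment loss 29−22 = 7. IC gives δ ≥ 38/45.
For Hazel: gain 23, loss 42 per period, so δ ≥ 23/65.
The tighter constraint is Clover's, so cooperation needs δ ≥ 38/45.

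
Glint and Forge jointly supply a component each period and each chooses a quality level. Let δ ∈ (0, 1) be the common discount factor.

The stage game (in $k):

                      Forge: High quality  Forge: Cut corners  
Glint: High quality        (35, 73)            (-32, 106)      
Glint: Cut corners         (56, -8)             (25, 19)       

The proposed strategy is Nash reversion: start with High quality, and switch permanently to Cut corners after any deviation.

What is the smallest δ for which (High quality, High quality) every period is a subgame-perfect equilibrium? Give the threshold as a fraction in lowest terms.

Glint's threshold: (56−35)/(56−25) = 21/31.
Forge's threshold: (106−73)/(106−19) = 11/29.
21/31 > 11/29, so Glint binds and δ* = 21/31.

21/31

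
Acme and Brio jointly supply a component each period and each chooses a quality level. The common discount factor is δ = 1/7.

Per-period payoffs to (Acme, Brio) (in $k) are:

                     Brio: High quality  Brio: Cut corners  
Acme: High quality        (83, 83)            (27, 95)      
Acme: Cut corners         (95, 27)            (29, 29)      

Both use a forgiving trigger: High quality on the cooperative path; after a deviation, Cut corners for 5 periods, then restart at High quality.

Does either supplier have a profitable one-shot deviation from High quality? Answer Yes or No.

Yes

IC: δ+…+δ^5 ≥ (95−83)/(83−29) = 2/9.
At δ = 1/7: partial sum = 0.1667 < 0.2222. Cooperation not sustainable.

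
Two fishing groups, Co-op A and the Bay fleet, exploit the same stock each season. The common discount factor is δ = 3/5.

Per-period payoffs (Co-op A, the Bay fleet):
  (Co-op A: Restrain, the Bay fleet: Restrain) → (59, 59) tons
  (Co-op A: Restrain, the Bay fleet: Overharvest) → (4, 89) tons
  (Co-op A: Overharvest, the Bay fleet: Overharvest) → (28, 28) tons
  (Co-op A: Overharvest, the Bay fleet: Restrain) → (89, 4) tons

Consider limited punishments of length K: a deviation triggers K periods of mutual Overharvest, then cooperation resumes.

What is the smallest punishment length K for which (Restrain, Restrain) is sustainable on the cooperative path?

3

Need Σ_{k=1}^{K} δ^k ≥ (89−59)/(59−28) = 0.9677 at δ = 3/5.
At K = 2 the sum is 0.9600 < 0.9677; at K = 3 it is 1.1760 ≥ 0.9677.
So the minimum punishment length is K = 3.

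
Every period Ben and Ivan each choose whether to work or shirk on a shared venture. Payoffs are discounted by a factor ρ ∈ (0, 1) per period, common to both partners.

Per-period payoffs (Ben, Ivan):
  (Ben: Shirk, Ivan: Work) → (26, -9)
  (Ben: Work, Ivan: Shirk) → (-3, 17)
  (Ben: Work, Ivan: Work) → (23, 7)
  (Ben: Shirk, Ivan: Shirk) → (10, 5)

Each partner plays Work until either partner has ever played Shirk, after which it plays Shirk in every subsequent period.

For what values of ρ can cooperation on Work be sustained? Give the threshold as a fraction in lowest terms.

For Ben: deviation gain 26−23 = 3, per-period punishment loss 23−10 = 13. IC gives ρ ≥ 3/16.
For Ivan: gain 10, loss 2 per period, so ρ ≥ 10/12 = 5/6.
The tighter constraint is Ivan's, so cooperation needs ρ ≥ 5/6.

5/6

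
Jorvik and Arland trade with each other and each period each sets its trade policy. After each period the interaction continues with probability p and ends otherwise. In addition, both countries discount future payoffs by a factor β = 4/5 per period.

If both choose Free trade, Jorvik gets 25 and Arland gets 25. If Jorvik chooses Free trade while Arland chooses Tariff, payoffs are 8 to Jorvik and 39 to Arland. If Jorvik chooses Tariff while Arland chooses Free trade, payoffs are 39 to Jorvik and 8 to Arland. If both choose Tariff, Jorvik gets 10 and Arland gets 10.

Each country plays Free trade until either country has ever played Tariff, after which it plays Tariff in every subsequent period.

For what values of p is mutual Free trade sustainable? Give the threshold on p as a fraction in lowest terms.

35/58

With continuation probability p and discount β, the effective per-period discount factor is βp.
Grim-trigger IC: βp ≥ (39−25)/(39−10) = 14/29.
So p ≥ (14/29)/(4/5) = 35/58.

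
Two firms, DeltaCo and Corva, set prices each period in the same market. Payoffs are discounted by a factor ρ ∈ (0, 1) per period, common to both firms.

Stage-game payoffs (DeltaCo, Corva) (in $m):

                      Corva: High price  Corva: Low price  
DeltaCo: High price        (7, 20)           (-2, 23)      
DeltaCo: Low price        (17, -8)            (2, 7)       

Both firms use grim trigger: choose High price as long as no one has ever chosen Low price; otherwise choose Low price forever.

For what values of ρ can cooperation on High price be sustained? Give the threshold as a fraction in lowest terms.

For DeltaCo: deviation gain 17−7 = 10, per-period punishment loss 7−2 = 5. IC gives ρ ≥ 10/15 = 2/3.
For Corva: gain 3, loss 13 per period, so ρ ≥ 3/16.
The tighter constraint is DeltaCo's, so cooperation needs ρ ≥ 2/3.

2/3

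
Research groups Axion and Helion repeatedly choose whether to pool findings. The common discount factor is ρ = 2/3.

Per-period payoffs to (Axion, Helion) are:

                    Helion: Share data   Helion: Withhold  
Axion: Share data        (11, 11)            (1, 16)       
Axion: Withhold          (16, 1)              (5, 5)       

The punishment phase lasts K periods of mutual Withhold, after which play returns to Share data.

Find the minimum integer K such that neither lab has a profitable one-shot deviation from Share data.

IC: ρ(1−ρ^K)/(1−ρ) ≥ (16−11)/(11−5) = 5/6.
With ρ = 2/3: need 1 − ρ^K ≥ 5/6·(1−2/3)/(2/3), i.e. ρ^K ≤ 0.5833.
Since (2/3)^1 = 0.6667 and (2/3)^2 = 0.4444, the smallest such K is 2.

2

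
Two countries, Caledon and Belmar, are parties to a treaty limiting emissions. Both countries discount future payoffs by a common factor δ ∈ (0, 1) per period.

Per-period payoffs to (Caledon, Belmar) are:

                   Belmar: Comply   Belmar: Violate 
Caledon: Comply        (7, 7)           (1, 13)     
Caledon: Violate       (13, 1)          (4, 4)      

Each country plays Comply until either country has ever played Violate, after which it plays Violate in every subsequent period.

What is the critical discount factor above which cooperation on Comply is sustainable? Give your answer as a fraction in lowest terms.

2/3

Under grim trigger the critical discount factor is (T−C)/(T−P) with T = 13, C = 7, P = 4.
δ* = (13−7)/(13−4) = 6/9 = 2/3.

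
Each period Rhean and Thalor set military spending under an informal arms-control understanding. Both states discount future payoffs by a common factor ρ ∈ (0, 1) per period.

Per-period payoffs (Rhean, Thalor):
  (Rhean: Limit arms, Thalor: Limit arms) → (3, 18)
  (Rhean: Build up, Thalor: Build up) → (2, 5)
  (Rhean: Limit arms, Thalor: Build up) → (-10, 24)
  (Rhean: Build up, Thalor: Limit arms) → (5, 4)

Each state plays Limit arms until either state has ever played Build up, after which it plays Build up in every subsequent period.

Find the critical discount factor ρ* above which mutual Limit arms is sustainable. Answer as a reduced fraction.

Rhean's threshold: (5−3)/(5−2) = 2/3.
Thalor's threshold: (24−18)/(24−5) = 6/19.
2/3 > 6/19, so Rhean binds and ρ* = 2/3.

2/3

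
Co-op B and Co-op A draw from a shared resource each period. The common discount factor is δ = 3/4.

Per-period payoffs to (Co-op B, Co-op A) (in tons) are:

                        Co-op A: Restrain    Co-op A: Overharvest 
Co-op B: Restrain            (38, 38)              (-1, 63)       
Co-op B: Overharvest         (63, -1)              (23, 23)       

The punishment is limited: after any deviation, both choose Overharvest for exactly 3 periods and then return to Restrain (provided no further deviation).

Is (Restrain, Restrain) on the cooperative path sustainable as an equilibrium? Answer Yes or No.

A one-shot deviation gives 63 now, then 23 for 3 periods, then back to 38.
Gain from deviating: (63−38) today; loss: (38−23) in each of the next 3 periods.
No-deviation condition: (38−23)(δ+…+δ^3) ≥ 63−38, i.e. δ+…+δ^3 ≥ 5/3.
At δ = 3/4: δ+…+δ^3 = 1.7344 ≥ 1.6667.
So cooperation is sustainable.

Yes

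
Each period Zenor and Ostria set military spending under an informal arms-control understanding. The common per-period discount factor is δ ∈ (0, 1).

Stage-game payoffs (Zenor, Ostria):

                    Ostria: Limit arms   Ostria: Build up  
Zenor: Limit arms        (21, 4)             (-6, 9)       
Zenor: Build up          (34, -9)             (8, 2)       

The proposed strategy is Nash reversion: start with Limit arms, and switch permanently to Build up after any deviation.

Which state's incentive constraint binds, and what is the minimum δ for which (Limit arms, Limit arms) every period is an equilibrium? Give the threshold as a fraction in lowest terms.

Ostria; δ ≥ 5/7

For Zenor: deviation gain 34−21 = 13, per-period punishment loss 21−8 = 13. IC gives δ ≥ 13/26 = 1/2.
For Ostria: gain 5, loss 2 per period, so δ ≥ 5/7.
The tighter constraint is Ostria's, so cooperation needs δ ≥ 5/7.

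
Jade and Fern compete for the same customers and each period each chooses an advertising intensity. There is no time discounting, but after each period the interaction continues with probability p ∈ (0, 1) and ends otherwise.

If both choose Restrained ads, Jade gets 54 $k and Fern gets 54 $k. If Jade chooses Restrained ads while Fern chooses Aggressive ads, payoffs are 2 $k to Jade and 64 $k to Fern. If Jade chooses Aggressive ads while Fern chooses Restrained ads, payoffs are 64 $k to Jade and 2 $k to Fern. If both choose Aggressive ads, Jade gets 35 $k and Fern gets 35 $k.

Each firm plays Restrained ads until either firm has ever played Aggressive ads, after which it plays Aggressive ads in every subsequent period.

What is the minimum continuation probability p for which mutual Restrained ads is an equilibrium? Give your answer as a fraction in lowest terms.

With no time discounting, the continuation probability p plays the role of the discount factor.
Grim-trigger IC: 54/(1−p) ≥ 64 + 35p/(1−p) ⇒ p ≥ (64−54)/(64−35) = 10/29.

10/29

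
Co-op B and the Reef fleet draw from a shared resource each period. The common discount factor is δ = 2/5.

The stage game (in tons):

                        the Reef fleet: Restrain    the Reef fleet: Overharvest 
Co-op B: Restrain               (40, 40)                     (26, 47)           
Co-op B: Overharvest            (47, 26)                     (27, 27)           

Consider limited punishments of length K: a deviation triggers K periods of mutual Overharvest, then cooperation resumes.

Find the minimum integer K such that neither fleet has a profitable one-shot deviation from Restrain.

IC: δ(1−δ^K)/(1−δ) ≥ (47−40)/(40−27) = 7/13.
With δ = 2/5: need 1 − δ^K ≥ 7/13·(1−2/5)/(2/5), i.e. δ^K ≤ 0.1923.
Since (2/5)^1 = 0.4000 and (2/5)^2 = 0.1600, the smallest such K is 2.

2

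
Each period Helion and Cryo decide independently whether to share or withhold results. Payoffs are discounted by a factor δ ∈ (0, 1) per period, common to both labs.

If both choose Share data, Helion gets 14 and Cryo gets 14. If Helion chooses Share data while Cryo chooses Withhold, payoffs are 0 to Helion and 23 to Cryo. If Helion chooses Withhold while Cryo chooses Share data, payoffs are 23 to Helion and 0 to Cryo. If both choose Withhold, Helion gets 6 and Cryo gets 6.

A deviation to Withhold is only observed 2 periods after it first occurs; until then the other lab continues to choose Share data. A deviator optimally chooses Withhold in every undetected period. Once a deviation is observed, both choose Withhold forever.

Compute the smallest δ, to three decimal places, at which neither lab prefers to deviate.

0.728

The best deviation is to choose Withhold for all 2 undetected periods, earning 23 each, then 6 forever once detected.
Deviation value: 23(1−δ^2)/(1−δ) + 6δ^2/(1−δ); cooperation value: 14/(1−δ).
IC: 14 ≥ 23(1−δ^2) + 6δ^2 = 23 − 17δ^2.
So δ^2 ≥ 9/17, giving δ ≥ (9/17)^(1/2) ≈ 0.728.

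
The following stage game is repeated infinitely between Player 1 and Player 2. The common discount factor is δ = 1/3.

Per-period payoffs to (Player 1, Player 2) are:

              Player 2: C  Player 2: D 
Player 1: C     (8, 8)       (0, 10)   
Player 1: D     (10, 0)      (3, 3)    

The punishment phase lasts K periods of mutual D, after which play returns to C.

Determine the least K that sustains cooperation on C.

2

Need Σ_{k=1}^{K} δ^k ≥ (10−8)/(8−3) = 0.4000 at δ = 1/3.
At K = 1 the sum is 0.3333 < 0.4000; at K = 2 it is 0.4444 ≥ 0.4000.
So the minimum punishment length is K = 2.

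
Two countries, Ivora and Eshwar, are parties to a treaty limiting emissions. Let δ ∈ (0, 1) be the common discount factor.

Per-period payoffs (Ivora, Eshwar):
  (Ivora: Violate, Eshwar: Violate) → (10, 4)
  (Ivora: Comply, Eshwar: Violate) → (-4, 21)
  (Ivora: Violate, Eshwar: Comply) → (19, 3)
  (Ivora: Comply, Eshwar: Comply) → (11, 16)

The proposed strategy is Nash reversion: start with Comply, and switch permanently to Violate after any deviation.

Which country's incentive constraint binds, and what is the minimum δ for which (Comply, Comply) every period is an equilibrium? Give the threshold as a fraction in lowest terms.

For Ivora: deviation gain 19−11 = 8, per-period punishment loss 11−10 = 1. IC gives δ ≥ 8/9.
For Eshwar: gain 5, loss 12 per period, so δ ≥ 5/17.
The tighter constraint is Ivora's, so cooperation needs δ ≥ 8/9.

Ivora; δ ≥ 8/9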